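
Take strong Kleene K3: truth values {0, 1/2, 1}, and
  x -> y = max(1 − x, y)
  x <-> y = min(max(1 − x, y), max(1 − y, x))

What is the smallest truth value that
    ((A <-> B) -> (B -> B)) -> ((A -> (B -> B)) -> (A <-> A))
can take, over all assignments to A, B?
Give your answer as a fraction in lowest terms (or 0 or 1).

Take A = 1/2, B = 0:
A <-> B = 1/2 <-> 0 = 1/2
B -> B = 0 -> 0 = 1
(A <-> B) -> (B -> B) = 1/2 -> 1 = 1
B -> B = 0 -> 0 = 1
A -> (B -> B) = 1/2 -> 1 = 1
A <-> A = 1/2 <-> 1/2 = 1/2
(A -> (B -> B)) -> (A <-> A) = 1 -> 1/2 = 1/2
((A <-> B) -> (B -> B)) -> ((A -> (B -> B)) -> (A <-> A)) = 1 -> 1/2 = 1/2
No assignment yields a value below 1/2, so this is the minimum.

1/2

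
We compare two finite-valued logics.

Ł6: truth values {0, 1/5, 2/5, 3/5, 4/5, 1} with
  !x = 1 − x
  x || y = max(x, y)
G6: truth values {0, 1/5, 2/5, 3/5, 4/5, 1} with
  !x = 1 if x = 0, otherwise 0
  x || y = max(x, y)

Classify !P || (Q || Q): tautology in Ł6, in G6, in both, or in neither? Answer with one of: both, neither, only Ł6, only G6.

In Ł6: at P = 1/5, Q = 0 the value is 4/5 — not a tautology.
In G6: at P = 1/5, Q = 0 the value is 0 — not a tautology.

neither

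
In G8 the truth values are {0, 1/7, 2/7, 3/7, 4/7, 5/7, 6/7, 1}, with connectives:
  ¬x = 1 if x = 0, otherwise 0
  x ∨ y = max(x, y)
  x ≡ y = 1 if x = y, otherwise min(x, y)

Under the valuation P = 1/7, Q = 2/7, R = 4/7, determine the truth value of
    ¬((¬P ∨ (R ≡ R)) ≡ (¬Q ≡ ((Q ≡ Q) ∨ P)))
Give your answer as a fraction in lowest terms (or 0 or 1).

1

¬P = ¬1/7 = 0
R ≡ R = 4/7 ≡ 4/7 = 1
¬P ∨ (R ≡ R) = 0 ∨ 1 = 1
¬Q = ¬2/7 = 0
Q ≡ Q = 2/7 ≡ 2/7 = 1
(Q ≡ Q) ∨ P = 1 ∨ 1/7 = 1
¬Q ≡ ((Q ≡ Q) ∨ P) = 0 ≡ 1 = 0
(¬P ∨ (R ≡ R)) ≡ (¬Q ≡ ((Q ≡ Q) ∨ P)) = 1 ≡ 0 = 0
¬((¬P ∨ (R ≡ R)) ≡ (¬Q ≡ ((Q ≡ Q) ∨ P))) = ¬0 = 1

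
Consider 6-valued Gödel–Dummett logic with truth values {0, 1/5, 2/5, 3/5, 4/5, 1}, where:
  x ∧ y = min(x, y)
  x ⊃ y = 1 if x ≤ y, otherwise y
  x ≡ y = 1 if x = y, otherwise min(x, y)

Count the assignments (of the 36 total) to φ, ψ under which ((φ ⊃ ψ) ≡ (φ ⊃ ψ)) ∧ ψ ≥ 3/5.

18

value 1: 6 assignments (counts)
value 4/5: 6 assignments (counts)
value 3/5: 6 assignments (counts)
value 2/5: 6 assignments
value 1/5: 6 assignments
value 0: 6 assignments
So 18 of the 36 assignments meet the threshold.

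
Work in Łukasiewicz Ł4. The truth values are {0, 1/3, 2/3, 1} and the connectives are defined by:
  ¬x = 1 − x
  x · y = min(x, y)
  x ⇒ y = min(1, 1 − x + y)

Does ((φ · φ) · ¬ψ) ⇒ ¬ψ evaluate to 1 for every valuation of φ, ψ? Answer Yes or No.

φ = 0, ψ = 0 ↦ 1
φ = 0, ψ = 1/3 ↦ 1
φ = 0, ψ = 2/3 ↦ 1
φ = 0, ψ = 1 ↦ 1
φ = 1/3, ψ = 0 ↦ 1
φ = 1/3, ψ = 1/3 ↦ 1
φ = 1/3, ψ = 2/3 ↦ 1
φ = 1/3, ψ = 1 ↦ 1
φ = 2/3, ψ = 0 ↦ 1
φ = 2/3, ψ = 1/3 ↦ 1
φ = 2/3, ψ = 2/3 ↦ 1
φ = 2/3, ψ = 1 ↦ 1
φ = 1, ψ = 0 ↦ 1
φ = 1, ψ = 1/3 ↦ 1
φ = 1, ψ = 2/3 ↦ 1
φ = 1, ψ = 1 ↦ 1
Every assignment gives a value ≥ 1.

Yes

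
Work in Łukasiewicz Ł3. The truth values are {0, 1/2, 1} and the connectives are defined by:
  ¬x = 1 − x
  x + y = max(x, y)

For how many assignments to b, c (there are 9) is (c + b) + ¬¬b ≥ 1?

5

b = 0, c = 0 ↦ 0  <
b = 0, c = 1/2 ↦ 1/2  <
b = 0, c = 1 ↦ 1  ≥
b = 1/2, c = 0 ↦ 1/2  <
b = 1/2, c = 1/2 ↦ 1/2  <
b = 1/2, c = 1 ↦ 1  ≥
b = 1, c = 0 ↦ 1  ≥
b = 1, c = 1/2 ↦ 1  ≥
b = 1, c = 1 ↦ 1  ≥
So 5 of the 9 assignments meet the threshold.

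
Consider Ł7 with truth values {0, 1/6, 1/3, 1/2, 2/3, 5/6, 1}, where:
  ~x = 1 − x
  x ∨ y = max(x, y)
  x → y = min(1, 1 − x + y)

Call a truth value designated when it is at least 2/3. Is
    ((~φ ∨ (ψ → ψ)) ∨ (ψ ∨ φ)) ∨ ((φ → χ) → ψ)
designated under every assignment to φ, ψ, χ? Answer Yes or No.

At φ = 1, ψ = 1/2, χ = 1/6, for instance:
~φ = ~1 = 0
ψ → ψ = 1/2 → 1/2 = 1
~φ ∨ (ψ → ψ) = 0 ∨ 1 = 1
ψ ∨ φ = 1/2 ∨ 1 = 1
(~φ ∨ (ψ → ψ)) ∨ (ψ ∨ φ) = 1 ∨ 1 = 1
φ → χ = 1 → 1/6 = 1/6
(φ → χ) → ψ = 1/6 → 1/2 = 1
((~φ ∨ (ψ → ψ)) ∨ (ψ ∨ φ)) ∨ ((φ → χ) → ψ) = 1 ∨ 1 = 1
and checking the remaining 342 assignments likewise gives ≥ 2/3 in every case.

Yes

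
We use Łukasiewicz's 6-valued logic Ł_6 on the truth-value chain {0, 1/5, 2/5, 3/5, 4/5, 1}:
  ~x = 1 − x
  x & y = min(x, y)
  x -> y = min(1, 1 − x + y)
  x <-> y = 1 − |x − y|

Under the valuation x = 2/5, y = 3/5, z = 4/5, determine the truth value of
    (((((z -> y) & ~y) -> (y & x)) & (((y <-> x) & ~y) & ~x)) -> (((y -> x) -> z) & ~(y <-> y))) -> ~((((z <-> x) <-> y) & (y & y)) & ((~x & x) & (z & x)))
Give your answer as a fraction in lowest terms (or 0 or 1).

z -> y = 4/5 -> 3/5 = 4/5
~y = ~3/5 = 2/5
(z -> y) & ~y = 4/5 & 2/5 = 2/5
y & x = 3/5 & 2/5 = 2/5
((z -> y) & ~y) -> (y & x) = 2/5 -> 2/5 = 1
y <-> x = 3/5 <-> 2/5 = 4/5
~y = ~3/5 = 2/5
(y <-> x) & ~y = 4/5 & 2/5 = 2/5
~x = ~2/5 = 3/5
((y <-> x) & ~y) & ~x = 2/5 & 3/5 = 2/5
(((z -> y) & ~y) -> (y & x)) & (((y <-> x) & ~y) & ~x) = 1 & 2/5 = 2/5
y -> x = 3/5 -> 2/5 = 4/5
(y -> x) -> z = 4/5 -> 4/5 = 1
y <-> y = 3/5 <-> 3/5 = 1
~(y <-> y) = ~1 = 0
((y -> x) -> z) & ~(y <-> y) = 1 & 0 = 0
((((z -> y) & ~y) -> (y & x)) & (((y <-> x) & ~y) & ~x)) -> (((y -> x) -> z) & ~(y <-> y)) = 2/5 -> 0 = 3/5
z <-> x = 4/5 <-> 2/5 = 3/5
(z <-> x) <-> y = 3/5 <-> 3/5 = 1
y & y = 3/5 & 3/5 = 3/5
((z <-> x) <-> y) & (y & y) = 1 & 3/5 = 3/5
~x = ~2/5 = 3/5
~x & x = 3/5 & 2/5 = 2/5
z & x = 4/5 & 2/5 = 2/5
(~x & x) & (z & x) = 2/5 & 2/5 = 2/5
(((z <-> x) <-> y) & (y & y)) & ((~x & x) & (z & x)) = 3/5 & 2/5 = 2/5
~((((z <-> x) <-> y) & (y & y)) & ((~x & x) & (z & x))) = ~2/5 = 3/5
(((((z -> y) & ~y) -> (y & x)) & (((y <-> x) & ~y) & ~x)) -> (((y -> x) -> z) & ~(y <-> y))) -> ~((((z <-> x) <-> y) & (y & y)) & ((~x & x) & (z & x))) = 3/5 -> 3/5 = 1

1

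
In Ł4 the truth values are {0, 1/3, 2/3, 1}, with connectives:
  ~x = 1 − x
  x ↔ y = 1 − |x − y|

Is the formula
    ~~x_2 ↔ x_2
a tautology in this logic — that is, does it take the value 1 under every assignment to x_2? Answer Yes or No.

Yes

x_2 = 0 ↦ 1
x_2 = 1/3 ↦ 1
x_2 = 2/3 ↦ 1
x_2 = 1 ↦ 1
Every assignment gives a value ≥ 1.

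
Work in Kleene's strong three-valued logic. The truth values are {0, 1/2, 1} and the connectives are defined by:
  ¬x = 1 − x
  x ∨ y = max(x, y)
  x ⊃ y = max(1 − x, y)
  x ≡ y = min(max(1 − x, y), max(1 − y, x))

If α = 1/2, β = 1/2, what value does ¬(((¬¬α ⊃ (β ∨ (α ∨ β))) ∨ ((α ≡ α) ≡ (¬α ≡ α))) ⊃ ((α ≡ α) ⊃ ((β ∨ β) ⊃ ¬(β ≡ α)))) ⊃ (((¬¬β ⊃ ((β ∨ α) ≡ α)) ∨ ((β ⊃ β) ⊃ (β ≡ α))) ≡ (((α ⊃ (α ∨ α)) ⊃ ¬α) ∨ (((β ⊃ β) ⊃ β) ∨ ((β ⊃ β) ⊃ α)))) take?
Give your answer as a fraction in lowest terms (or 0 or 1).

¬α = ¬1/2 = 1/2
¬¬α = ¬1/2 = 1/2
α ∨ β = 1/2 ∨ 1/2 = 1/2
β ∨ (α ∨ β) = 1/2 ∨ 1/2 = 1/2
¬¬α ⊃ (β ∨ (α ∨ β)) = 1/2 ⊃ 1/2 = 1/2
α ≡ α = 1/2 ≡ 1/2 = 1/2
¬α = ¬1/2 = 1/2
¬α ≡ α = 1/2 ≡ 1/2 = 1/2
(α ≡ α) ≡ (¬α ≡ α) = 1/2 ≡ 1/2 = 1/2
(¬¬α ⊃ (β ∨ (α ∨ β))) ∨ ((α ≡ α) ≡ (¬α ≡ α)) = 1/2 ∨ 1/2 = 1/2
α ≡ α = 1/2 ≡ 1/2 = 1/2
β ∨ β = 1/2 ∨ 1/2 = 1/2
β ≡ α = 1/2 ≡ 1/2 = 1/2
¬(β ≡ α) = ¬1/2 = 1/2
(β ∨ β) ⊃ ¬(β ≡ α) = 1/2 ⊃ 1/2 = 1/2
(α ≡ α) ⊃ ((β ∨ β) ⊃ ¬(β ≡ α)) = 1/2 ⊃ 1/2 = 1/2
((¬¬α ⊃ (β ∨ (α ∨ β))) ∨ ((α ≡ α) ≡ (¬α ≡ α))) ⊃ ((α ≡ α) ⊃ ((β ∨ β) ⊃ ¬(β ≡ α))) = 1/2 ⊃ 1/2 = 1/2
¬(((¬¬α ⊃ (β ∨ (α ∨ β))) ∨ ((α ≡ α) ≡ (¬α ≡ α))) ⊃ ((α ≡ α) ⊃ ((β ∨ β) ⊃ ¬(β ≡ α)))) = ¬1/2 = 1/2
¬β = ¬1/2 = 1/2
¬¬β = ¬1/2 = 1/2
β ∨ α = 1/2 ∨ 1/2 = 1/2
(β ∨ α) ≡ α = 1/2 ≡ 1/2 = 1/2
¬¬β ⊃ ((β ∨ α) ≡ α) = 1/2 ⊃ 1/2 = 1/2
β ⊃ β = 1/2 ⊃ 1/2 = 1/2
β ≡ α = 1/2 ≡ 1/2 = 1/2
(β ⊃ β) ⊃ (β ≡ α) = 1/2 ⊃ 1/2 = 1/2
(¬¬β ⊃ ((β ∨ α) ≡ α)) ∨ ((β ⊃ β) ⊃ (β ≡ α)) = 1/2 ∨ 1/2 = 1/2
α ∨ α = 1/2 ∨ 1/2 = 1/2
α ⊃ (α ∨ α) = 1/2 ⊃ 1/2 = 1/2
¬α = ¬1/2 = 1/2
(α ⊃ (α ∨ α)) ⊃ ¬α = 1/2 ⊃ 1/2 = 1/2
β ⊃ β = 1/2 ⊃ 1/2 = 1/2
(β ⊃ β) ⊃ β = 1/2 ⊃ 1/2 = 1/2
β ⊃ β = 1/2 ⊃ 1/2 = 1/2
(β ⊃ β) ⊃ α = 1/2 ⊃ 1/2 = 1/2
((β ⊃ β) ⊃ β) ∨ ((β ⊃ β) ⊃ α) = 1/2 ∨ 1/2 = 1/2
((α ⊃ (α ∨ α)) ⊃ ¬α) ∨ (((β ⊃ β) ⊃ β) ∨ ((β ⊃ β) ⊃ α)) = 1/2 ∨ 1/2 = 1/2
((¬¬β ⊃ ((β ∨ α) ≡ α)) ∨ ((β ⊃ β) ⊃ (β ≡ α))) ≡ (((α ⊃ (α ∨ α)) ⊃ ¬α) ∨ (((β ⊃ β) ⊃ β) ∨ ((β ⊃ β) ⊃ α))) = 1/2 ≡ 1/2 = 1/2
¬(((¬¬α ⊃ (β ∨ (α ∨ β))) ∨ ((α ≡ α) ≡ (¬α ≡ α))) ⊃ ((α ≡ α) ⊃ ((β ∨ β) ⊃ ¬(β ≡ α)))) ⊃ (((¬¬β ⊃ ((β ∨ α) ≡ α)) ∨ ((β ⊃ β) ⊃ (β ≡ α))) ≡ (((α ⊃ (α ∨ α)) ⊃ ¬α) ∨ (((β ⊃ β) ⊃ β) ∨ ((β ⊃ β) ⊃ α)))) = 1/2 ⊃ 1/2 = 1/2

1/2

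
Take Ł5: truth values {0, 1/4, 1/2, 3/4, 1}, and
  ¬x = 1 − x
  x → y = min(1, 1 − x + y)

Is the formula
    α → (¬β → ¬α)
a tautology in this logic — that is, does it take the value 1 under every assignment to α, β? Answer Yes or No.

Counterexample: take α = 3/4, β = 0.
¬β = ¬0 = 1
¬α = ¬3/4 = 1/4
¬β → ¬α = 1 → 1/4 = 1/4
α → (¬β → ¬α) = 3/4 → 1/4 = 1/2
This gives 1/2 ≠ 1.

No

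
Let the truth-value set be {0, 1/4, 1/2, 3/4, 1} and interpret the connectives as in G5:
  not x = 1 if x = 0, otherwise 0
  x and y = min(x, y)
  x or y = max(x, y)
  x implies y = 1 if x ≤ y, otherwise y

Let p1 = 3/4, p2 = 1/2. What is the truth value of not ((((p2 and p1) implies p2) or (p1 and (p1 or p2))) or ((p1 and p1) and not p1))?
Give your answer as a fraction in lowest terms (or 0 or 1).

0

p2 and p1 = 1/2 and 3/4 = 1/2
(p2 and p1) implies p2 = 1/2 implies 1/2 = 1
p1 or p2 = 3/4 or 1/2 = 3/4
p1 and (p1 or p2) = 3/4 and 3/4 = 3/4
((p2 and p1) implies p2) or (p1 and (p1 or p2)) = 1 or 3/4 = 1
p1 and p1 = 3/4 and 3/4 = 3/4
not p1 = not 3/4 = 0
(p1 and p1) and not p1 = 3/4 and 0 = 0
(((p2 and p1) implies p2) or (p1 and (p1 or p2))) or ((p1 and p1) and not p1) = 1 or 0 = 1
not ((((p2 and p1) implies p2) or (p1 and (p1 or p2))) or ((p1 and p1) and not p1)) = not 1 = 0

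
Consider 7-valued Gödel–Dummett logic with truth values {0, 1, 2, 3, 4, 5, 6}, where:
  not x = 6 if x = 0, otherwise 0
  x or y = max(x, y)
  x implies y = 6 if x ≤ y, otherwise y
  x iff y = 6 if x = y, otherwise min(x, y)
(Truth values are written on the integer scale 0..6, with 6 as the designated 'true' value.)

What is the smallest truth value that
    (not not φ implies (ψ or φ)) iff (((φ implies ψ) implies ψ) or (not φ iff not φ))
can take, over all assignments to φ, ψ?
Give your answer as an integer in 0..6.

1

Take φ = 1, ψ = 0:
not φ = not 1 = 0
not not φ = not 0 = 6
ψ or φ = 0 or 1 = 1
not not φ implies (ψ or φ) = 6 implies 1 = 1
φ implies ψ = 1 implies 0 = 0
(φ implies ψ) implies ψ = 0 implies 0 = 6
not φ = not 1 = 0
not φ = not 1 = 0
not φ iff not φ = 0 iff 0 = 6
((φ implies ψ) implies ψ) or (not φ iff not φ) = 6 or 6 = 6
(not not φ implies (ψ or φ)) iff (((φ implies ψ) implies ψ) or (not φ iff not φ)) = 1 iff 6 = 1
No assignment yields a value below 1, so this is the minimum.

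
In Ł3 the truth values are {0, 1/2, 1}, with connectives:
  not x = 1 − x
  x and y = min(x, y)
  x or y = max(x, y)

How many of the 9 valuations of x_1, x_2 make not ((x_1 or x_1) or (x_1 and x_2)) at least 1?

3

x_1 = 0, x_2 = 0 ↦ 1  ≥
x_1 = 0, x_2 = 1/2 ↦ 1  ≥
x_1 = 0, x_2 = 1 ↦ 1  ≥
x_1 = 1/2, x_2 = 0 ↦ 1/2  <
x_1 = 1/2, x_2 = 1/2 ↦ 1/2  <
x_1 = 1/2, x_2 = 1 ↦ 1/2  <
x_1 = 1, x_2 = 0 ↦ 0  <
x_1 = 1, x_2 = 1/2 ↦ 0  <
x_1 = 1, x_2 = 1 ↦ 0  <
So 3 of the 9 assignments meet the threshold.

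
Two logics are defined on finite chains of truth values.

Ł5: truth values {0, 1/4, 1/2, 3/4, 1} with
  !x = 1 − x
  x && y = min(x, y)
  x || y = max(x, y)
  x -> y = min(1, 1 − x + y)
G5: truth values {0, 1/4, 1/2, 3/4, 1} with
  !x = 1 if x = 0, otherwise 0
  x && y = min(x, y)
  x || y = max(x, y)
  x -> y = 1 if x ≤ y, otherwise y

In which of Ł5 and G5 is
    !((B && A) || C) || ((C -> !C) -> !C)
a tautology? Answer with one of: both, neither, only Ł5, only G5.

only G5

In Ł5: at A = 0, B = 0, C = 1/4 the value is 3/4 — not a tautology.
In G5: every assignment gives 1 — tautology.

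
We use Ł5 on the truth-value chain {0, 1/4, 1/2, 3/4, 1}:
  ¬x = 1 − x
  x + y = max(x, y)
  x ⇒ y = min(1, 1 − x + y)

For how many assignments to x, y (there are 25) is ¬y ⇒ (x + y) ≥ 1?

18

value 1: 18 assignments (counts)
value 3/4: 2 assignments
value 1/2: 3 assignments
value 1/4: 1 assignment
value 0: 1 assignment
So 18 of the 25 assignments meet the threshold.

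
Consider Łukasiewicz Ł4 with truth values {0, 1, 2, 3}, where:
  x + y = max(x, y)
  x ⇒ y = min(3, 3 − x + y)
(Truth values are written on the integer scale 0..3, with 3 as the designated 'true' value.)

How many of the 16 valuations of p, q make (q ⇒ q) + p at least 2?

p = 0, q = 0 ↦ 3  ≥
p = 0, q = 1 ↦ 3  ≥
p = 0, q = 2 ↦ 3  ≥
p = 0, q = 3 ↦ 3  ≥
p = 1, q = 0 ↦ 3  ≥
p = 1, q = 1 ↦ 3  ≥
p = 1, q = 2 ↦ 3  ≥
p = 1, q = 3 ↦ 3  ≥
p = 2, q = 0 ↦ 3  ≥
p = 2, q = 1 ↦ 3  ≥
p = 2, q = 2 ↦ 3  ≥
p = 2, q = 3 ↦ 3  ≥
p = 3, q = 0 ↦ 3  ≥
p = 3, q = 1 ↦ 3  ≥
p = 3, q = 2 ↦ 3  ≥
p = 3, q = 3 ↦ 3  ≥
So 16 of the 16 assignments meet the threshold.

16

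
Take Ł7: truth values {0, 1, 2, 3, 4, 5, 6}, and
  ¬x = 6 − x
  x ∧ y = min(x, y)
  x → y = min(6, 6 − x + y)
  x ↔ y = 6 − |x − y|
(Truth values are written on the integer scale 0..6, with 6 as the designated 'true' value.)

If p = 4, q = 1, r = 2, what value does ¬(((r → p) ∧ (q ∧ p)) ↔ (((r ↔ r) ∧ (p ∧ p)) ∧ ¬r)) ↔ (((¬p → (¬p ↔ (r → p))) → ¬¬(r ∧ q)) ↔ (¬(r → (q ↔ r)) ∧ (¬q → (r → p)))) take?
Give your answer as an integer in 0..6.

r → p = 2 → 4 = 6
q ∧ p = 1 ∧ 4 = 1
(r → p) ∧ (q ∧ p) = 6 ∧ 1 = 1
r ↔ r = 2 ↔ 2 = 6
p ∧ p = 4 ∧ 4 = 4
(r ↔ r) ∧ (p ∧ p) = 6 ∧ 4 = 4
¬r = ¬2 = 4
((r ↔ r) ∧ (p ∧ p)) ∧ ¬r = 4 ∧ 4 = 4
((r → p) ∧ (q ∧ p)) ↔ (((r ↔ r) ∧ (p ∧ p)) ∧ ¬r) = 1 ↔ 4 = 3
¬(((r → p) ∧ (q ∧ p)) ↔ (((r ↔ r) ∧ (p ∧ p)) ∧ ¬r)) = ¬3 = 3
¬p = ¬4 = 2
¬p = ¬4 = 2
r → p = 2 → 4 = 6
¬p ↔ (r → p) = 2 ↔ 6 = 2
¬p → (¬p ↔ (r → p)) = 2 → 2 = 6
r ∧ q = 2 ∧ 1 = 1
¬(r ∧ q) = ¬1 = 5
¬¬(r ∧ q) = ¬5 = 1
(¬p → (¬p ↔ (r → p))) → ¬¬(r ∧ q) = 6 → 1 = 1
q ↔ r = 1 ↔ 2 = 5
r → (q ↔ r) = 2 → 5 = 6
¬(r → (q ↔ r)) = ¬6 = 0
¬q = ¬1 = 5
r → p = 2 → 4 = 6
¬q → (r → p) = 5 → 6 = 6
¬(r → (q ↔ r)) ∧ (¬q → (r → p)) = 0 ∧ 6 = 0
((¬p → (¬p ↔ (r → p))) → ¬¬(r ∧ q)) ↔ (¬(r → (q ↔ r)) ∧ (¬q → (r → p))) = 1 ↔ 0 = 5
¬(((r → p) ∧ (q ∧ p)) ↔ (((r ↔ r) ∧ (p ∧ p)) ∧ ¬r)) ↔ (((¬p → (¬p ↔ (r → p))) → ¬¬(r ∧ q)) ↔ (¬(r → (q ↔ r)) ∧ (¬q → (r → p)))) = 3 ↔ 5 = 4

4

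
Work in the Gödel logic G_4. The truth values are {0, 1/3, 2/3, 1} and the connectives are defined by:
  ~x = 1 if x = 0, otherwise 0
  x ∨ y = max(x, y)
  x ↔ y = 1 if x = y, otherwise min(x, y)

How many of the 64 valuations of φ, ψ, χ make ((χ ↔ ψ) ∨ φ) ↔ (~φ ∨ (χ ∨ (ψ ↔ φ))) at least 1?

26

value 1: 26 assignments (counts)
value 2/3: 14 assignments
value 1/3: 15 assignments
value 0: 9 assignments
So 26 of the 64 assignments meet the threshold.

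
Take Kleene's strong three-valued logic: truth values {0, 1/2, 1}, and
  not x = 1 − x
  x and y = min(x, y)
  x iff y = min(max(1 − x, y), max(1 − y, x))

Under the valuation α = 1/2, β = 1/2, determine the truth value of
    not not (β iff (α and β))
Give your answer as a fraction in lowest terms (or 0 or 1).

α and β = 1/2 and 1/2 = 1/2
β iff (α and β) = 1/2 iff 1/2 = 1/2
not (β iff (α and β)) = not 1/2 = 1/2
not not (β iff (α and β)) = not 1/2 = 1/2

1/2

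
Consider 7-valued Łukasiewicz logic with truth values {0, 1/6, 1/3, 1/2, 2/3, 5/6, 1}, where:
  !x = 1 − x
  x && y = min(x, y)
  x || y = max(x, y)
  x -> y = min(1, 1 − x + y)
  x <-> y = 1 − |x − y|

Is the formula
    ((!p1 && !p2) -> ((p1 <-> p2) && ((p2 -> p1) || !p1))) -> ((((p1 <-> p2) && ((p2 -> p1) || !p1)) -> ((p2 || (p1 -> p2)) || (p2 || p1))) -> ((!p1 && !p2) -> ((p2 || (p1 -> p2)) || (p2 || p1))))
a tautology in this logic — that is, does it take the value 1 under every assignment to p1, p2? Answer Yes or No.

At p1 = 0, p2 = 5/6, for instance:
!p1 = !0 = 1
!p2 = !5/6 = 1/6
!p1 && !p2 = 1 && 1/6 = 1/6
p1 <-> p2 = 0 <-> 5/6 = 1/6
p2 -> p1 = 5/6 -> 0 = 1/6
!p1 = !0 = 1
(p2 -> p1) || !p1 = 1/6 || 1 = 1
(p1 <-> p2) && ((p2 -> p1) || !p1) = 1/6 && 1 = 1/6
(!p1 && !p2) -> ((p1 <-> p2) && ((p2 -> p1) || !p1)) = 1/6 -> 1/6 = 1
p1 -> p2 = 0 -> 5/6 = 1
p2 || (p1 -> p2) = 5/6 || 1 = 1
p2 || p1 = 5/6 || 0 = 5/6
(p2 || (p1 -> p2)) || (p2 || p1) = 1 || 5/6 = 1
((p1 <-> p2) && ((p2 -> p1) || !p1)) -> ((p2 || (p1 -> p2)) || (p2 || p1)) = 1/6 -> 1 = 1
(!p1 && !p2) -> ((p2 || (p1 -> p2)) || (p2 || p1)) = 1/6 -> 1 = 1
(((p1 <-> p2) && ((p2 -> p1) || !p1)) -> ((p2 || (p1 -> p2)) || (p2 || p1))) -> ((!p1 && !p2) -> ((p2 || (p1 -> p2)) || (p2 || p1))) = 1 -> 1 = 1
((!p1 && !p2) -> ((p1 <-> p2) && ((p2 -> p1) || !p1))) -> ((((p1 <-> p2) && ((p2 -> p1) || !p1)) -> ((p2 || (p1 -> p2)) || (p2 || p1))) -> ((!p1 && !p2) -> ((p2 || (p1 -> p2)) || (p2 || p1)))) = 1 -> 1 = 1
and checking the remaining 48 assignments likewise gives ≥ 1 in every case.

Yes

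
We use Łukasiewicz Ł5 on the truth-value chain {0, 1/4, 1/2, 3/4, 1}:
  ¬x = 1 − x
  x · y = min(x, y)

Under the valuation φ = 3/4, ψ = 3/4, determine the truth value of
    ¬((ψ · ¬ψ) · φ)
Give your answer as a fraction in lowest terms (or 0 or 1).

3/4

¬ψ = ¬3/4 = 1/4
ψ · ¬ψ = 3/4 · 1/4 = 1/4
(ψ · ¬ψ) · φ = 1/4 · 3/4 = 1/4
¬((ψ · ¬ψ) · φ) = ¬1/4 = 3/4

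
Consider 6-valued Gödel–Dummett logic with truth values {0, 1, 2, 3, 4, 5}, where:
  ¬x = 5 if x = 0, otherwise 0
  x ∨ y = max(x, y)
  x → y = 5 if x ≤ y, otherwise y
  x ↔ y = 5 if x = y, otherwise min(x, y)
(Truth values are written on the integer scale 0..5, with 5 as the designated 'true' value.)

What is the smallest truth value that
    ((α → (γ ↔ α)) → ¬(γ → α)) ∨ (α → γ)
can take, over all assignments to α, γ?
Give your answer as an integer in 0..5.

1

Take α = 2, γ = 1:
γ ↔ α = 1 ↔ 2 = 1
α → (γ ↔ α) = 2 → 1 = 1
γ → α = 1 → 2 = 5
¬(γ → α) = ¬5 = 0
(α → (γ ↔ α)) → ¬(γ → α) = 1 → 0 = 0
α → γ = 2 → 1 = 1
((α → (γ ↔ α)) → ¬(γ → α)) ∨ (α → γ) = 0 ∨ 1 = 1
No assignment yields a value below 1, so this is the minimum.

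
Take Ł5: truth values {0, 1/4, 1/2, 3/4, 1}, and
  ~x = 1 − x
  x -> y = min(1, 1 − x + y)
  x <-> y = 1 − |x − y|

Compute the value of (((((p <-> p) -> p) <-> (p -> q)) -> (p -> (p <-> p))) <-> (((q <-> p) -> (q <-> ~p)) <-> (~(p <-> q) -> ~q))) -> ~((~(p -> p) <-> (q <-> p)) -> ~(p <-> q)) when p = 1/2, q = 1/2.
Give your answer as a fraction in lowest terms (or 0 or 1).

p <-> p = 1/2 <-> 1/2 = 1
(p <-> p) -> p = 1 -> 1/2 = 1/2
p -> q = 1/2 -> 1/2 = 1
((p <-> p) -> p) <-> (p -> q) = 1/2 <-> 1 = 1/2
p <-> p = 1/2 <-> 1/2 = 1
p -> (p <-> p) = 1/2 -> 1 = 1
(((p <-> p) -> p) <-> (p -> q)) -> (p -> (p <-> p)) = 1/2 -> 1 = 1
q <-> p = 1/2 <-> 1/2 = 1
~p = ~1/2 = 1/2
q <-> ~p = 1/2 <-> 1/2 = 1
(q <-> p) -> (q <-> ~p) = 1 -> 1 = 1
p <-> q = 1/2 <-> 1/2 = 1
~(p <-> q) = ~1 = 0
~q = ~1/2 = 1/2
~(p <-> q) -> ~q = 0 -> 1/2 = 1
((q <-> p) -> (q <-> ~p)) <-> (~(p <-> q) -> ~q) = 1 <-> 1 = 1
((((p <-> p) -> p) <-> (p -> q)) -> (p -> (p <-> p))) <-> (((q <-> p) -> (q <-> ~p)) <-> (~(p <-> q) -> ~q)) = 1 <-> 1 = 1
p -> p = 1/2 -> 1/2 = 1
~(p -> p) = ~1 = 0
q <-> p = 1/2 <-> 1/2 = 1
~(p -> p) <-> (q <-> p) = 0 <-> 1 = 0
p <-> q = 1/2 <-> 1/2 = 1
~(p <-> q) = ~1 = 0
(~(p -> p) <-> (q <-> p)) -> ~(p <-> q) = 0 -> 0 = 1
~((~(p -> p) <-> (q <-> p)) -> ~(p <-> q)) = ~1 = 0
(((((p <-> p) -> p) <-> (p -> q)) -> (p -> (p <-> p))) <-> (((q <-> p) -> (q <-> ~p)) <-> (~(p <-> q) -> ~q))) -> ~((~(p -> p) <-> (q <-> p)) -> ~(p <-> q)) = 1 -> 0 = 0

0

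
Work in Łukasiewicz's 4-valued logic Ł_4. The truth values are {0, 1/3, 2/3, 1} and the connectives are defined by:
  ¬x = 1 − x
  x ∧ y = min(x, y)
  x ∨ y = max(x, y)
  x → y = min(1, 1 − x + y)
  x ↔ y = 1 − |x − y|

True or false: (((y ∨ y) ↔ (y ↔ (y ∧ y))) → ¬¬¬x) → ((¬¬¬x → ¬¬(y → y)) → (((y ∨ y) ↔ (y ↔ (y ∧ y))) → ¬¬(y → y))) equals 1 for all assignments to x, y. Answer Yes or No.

x = 0, y = 0 ↦ 1
x = 0, y = 1/3 ↦ 1
x = 0, y = 2/3 ↦ 1
x = 0, y = 1 ↦ 1
x = 1/3, y = 0 ↦ 1
x = 1/3, y = 1/3 ↦ 1
x = 1/3, y = 2/3 ↦ 1
x = 1/3, y = 1 ↦ 1
x = 2/3, y = 0 ↦ 1
x = 2/3, y = 1/3 ↦ 1
x = 2/3, y = 2/3 ↦ 1
x = 2/3, y = 1 ↦ 1
x = 1, y = 0 ↦ 1
x = 1, y = 1/3 ↦ 1
x = 1, y = 2/3 ↦ 1
x = 1, y = 1 ↦ 1
Every assignment gives a value ≥ 1.

Yes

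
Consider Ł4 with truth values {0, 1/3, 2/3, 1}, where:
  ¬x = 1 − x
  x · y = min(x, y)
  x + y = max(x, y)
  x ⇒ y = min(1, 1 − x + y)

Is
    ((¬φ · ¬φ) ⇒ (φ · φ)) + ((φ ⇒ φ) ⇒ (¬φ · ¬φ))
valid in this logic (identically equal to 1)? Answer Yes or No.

No

Counterexample: take φ = 1/3.
¬φ = ¬1/3 = 2/3
¬φ = ¬1/3 = 2/3
¬φ · ¬φ = 2/3 · 2/3 = 2/3
φ · φ = 1/3 · 1/3 = 1/3
(¬φ · ¬φ) ⇒ (φ · φ) = 2/3 ⇒ 1/3 = 2/3
φ ⇒ φ = 1/3 ⇒ 1/3 = 1
¬φ = ¬1/3 = 2/3
¬φ = ¬1/3 = 2/3
¬φ · ¬φ = 2/3 · 2/3 = 2/3
(φ ⇒ φ) ⇒ (¬φ · ¬φ) = 1 ⇒ 2/3 = 2/3
((¬φ · ¬φ) ⇒ (φ · φ)) + ((φ ⇒ φ) ⇒ (¬φ · ¬φ)) = 2/3 + 2/3 = 2/3
This gives 2/3 ≠ 1.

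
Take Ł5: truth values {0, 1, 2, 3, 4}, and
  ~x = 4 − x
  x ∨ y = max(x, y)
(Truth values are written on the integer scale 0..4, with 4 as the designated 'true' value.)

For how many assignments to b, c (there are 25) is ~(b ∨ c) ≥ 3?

value 4: 1 assignment (counts)
value 3: 3 assignments (counts)
value 2: 5 assignments
value 1: 7 assignments
value 0: 9 assignments
So 4 of the 25 assignments meet the threshold.

4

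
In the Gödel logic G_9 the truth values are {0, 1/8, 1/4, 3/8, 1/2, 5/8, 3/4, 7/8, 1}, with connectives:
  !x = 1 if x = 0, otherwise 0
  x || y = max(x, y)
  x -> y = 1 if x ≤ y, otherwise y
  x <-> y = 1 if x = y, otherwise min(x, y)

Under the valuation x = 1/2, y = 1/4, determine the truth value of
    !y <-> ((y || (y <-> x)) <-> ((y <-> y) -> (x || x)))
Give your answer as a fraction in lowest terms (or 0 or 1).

!y = !1/4 = 0
y <-> x = 1/4 <-> 1/2 = 1/4
y || (y <-> x) = 1/4 || 1/4 = 1/4
y <-> y = 1/4 <-> 1/4 = 1
x || x = 1/2 || 1/2 = 1/2
(y <-> y) -> (x || x) = 1 -> 1/2 = 1/2
(y || (y <-> x)) <-> ((y <-> y) -> (x || x)) = 1/4 <-> 1/2 = 1/4
!y <-> ((y || (y <-> x)) <-> ((y <-> y) -> (x || x))) = 0 <-> 1/4 = 0

0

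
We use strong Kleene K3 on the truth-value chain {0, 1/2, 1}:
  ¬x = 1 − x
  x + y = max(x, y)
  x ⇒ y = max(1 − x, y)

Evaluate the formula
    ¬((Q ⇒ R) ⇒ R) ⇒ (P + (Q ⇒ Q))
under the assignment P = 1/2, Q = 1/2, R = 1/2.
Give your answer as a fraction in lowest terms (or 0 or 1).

1/2

Q ⇒ R = 1/2 ⇒ 1/2 = 1/2
(Q ⇒ R) ⇒ R = 1/2 ⇒ 1/2 = 1/2
¬((Q ⇒ R) ⇒ R) = ¬1/2 = 1/2
Q ⇒ Q = 1/2 ⇒ 1/2 = 1/2
P + (Q ⇒ Q) = 1/2 + 1/2 = 1/2
¬((Q ⇒ R) ⇒ R) ⇒ (P + (Q ⇒ Q)) = 1/2 ⇒ 1/2 = 1/2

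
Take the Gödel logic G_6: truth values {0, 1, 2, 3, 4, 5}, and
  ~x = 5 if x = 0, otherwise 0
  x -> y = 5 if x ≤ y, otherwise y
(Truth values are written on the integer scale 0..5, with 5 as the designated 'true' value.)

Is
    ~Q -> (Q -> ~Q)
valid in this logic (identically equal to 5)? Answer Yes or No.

Q = 0 ↦ 5
Q = 1 ↦ 5
Q = 2 ↦ 5
Q = 3 ↦ 5
Q = 4 ↦ 5
Q = 5 ↦ 5
Every assignment gives a value ≥ 5.

Yes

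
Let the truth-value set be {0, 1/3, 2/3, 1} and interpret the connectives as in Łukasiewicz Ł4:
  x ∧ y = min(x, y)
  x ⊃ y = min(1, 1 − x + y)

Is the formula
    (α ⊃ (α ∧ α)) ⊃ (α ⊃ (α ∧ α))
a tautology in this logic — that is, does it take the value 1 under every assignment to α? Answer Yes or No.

Yes

α = 0 ↦ 1
α = 1/3 ↦ 1
α = 2/3 ↦ 1
α = 1 ↦ 1
Every assignment gives a value ≥ 1.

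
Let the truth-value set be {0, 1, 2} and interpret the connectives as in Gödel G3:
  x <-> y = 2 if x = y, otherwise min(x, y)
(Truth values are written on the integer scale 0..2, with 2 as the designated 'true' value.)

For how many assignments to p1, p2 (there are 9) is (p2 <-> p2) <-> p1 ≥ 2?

3

p1 = 0, p2 = 0 ↦ 0  <
p1 = 0, p2 = 1 ↦ 0  <
p1 = 0, p2 = 2 ↦ 0  <
p1 = 1, p2 = 0 ↦ 1  <
p1 = 1, p2 = 1 ↦ 1  <
p1 = 1, p2 = 2 ↦ 1  <
p1 = 2, p2 = 0 ↦ 2  ≥
p1 = 2, p2 = 1 ↦ 2  ≥
p1 = 2, p2 = 2 ↦ 2  ≥
So 3 of the 9 assignments meet the threshold.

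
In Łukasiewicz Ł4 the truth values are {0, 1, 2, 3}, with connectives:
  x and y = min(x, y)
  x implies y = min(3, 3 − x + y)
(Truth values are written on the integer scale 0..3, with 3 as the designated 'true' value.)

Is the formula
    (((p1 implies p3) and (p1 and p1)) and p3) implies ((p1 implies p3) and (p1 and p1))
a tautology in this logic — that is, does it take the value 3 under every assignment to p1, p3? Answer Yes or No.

p1 = 0, p3 = 0 ↦ 3
p1 = 0, p3 = 1 ↦ 3
p1 = 0, p3 = 2 ↦ 3
p1 = 0, p3 = 3 ↦ 3
p1 = 1, p3 = 0 ↦ 3
p1 = 1, p3 = 1 ↦ 3
p1 = 1, p3 = 2 ↦ 3
p1 = 1, p3 = 3 ↦ 3
p1 = 2, p3 = 0 ↦ 3
p1 = 2, p3 = 1 ↦ 3
p1 = 2, p3 = 2 ↦ 3
p1 = 2, p3 = 3 ↦ 3
p1 = 3, p3 = 0 ↦ 3
p1 = 3, p3 = 1 ↦ 3
p1 = 3, p3 = 2 ↦ 3
p1 = 3, p3 = 3 ↦ 3
Every assignment gives a value ≥ 3.

Yes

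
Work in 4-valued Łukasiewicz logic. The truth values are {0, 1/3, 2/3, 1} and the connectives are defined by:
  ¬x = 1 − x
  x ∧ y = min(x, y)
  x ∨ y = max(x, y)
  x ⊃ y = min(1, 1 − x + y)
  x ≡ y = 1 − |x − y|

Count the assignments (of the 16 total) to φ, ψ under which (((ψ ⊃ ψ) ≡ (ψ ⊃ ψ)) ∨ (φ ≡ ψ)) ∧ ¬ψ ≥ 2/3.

φ = 0, ψ = 0 ↦ 1  ≥
φ = 0, ψ = 1/3 ↦ 2/3  ≥
φ = 0, ψ = 2/3 ↦ 1/3  <
φ = 0, ψ = 1 ↦ 0  <
φ = 1/3, ψ = 0 ↦ 1  ≥
φ = 1/3, ψ = 1/3 ↦ 2/3  ≥
φ = 1/3, ψ = 2/3 ↦ 1/3  <
φ = 1/3, ψ = 1 ↦ 0  <
φ = 2/3, ψ = 0 ↦ 1  ≥
φ = 2/3, ψ = 1/3 ↦ 2/3  ≥
φ = 2/3, ψ = 2/3 ↦ 1/3  <
φ = 2/3, ψ = 1 ↦ 0  <
φ = 1, ψ = 0 ↦ 1  ≥
φ = 1, ψ = 1/3 ↦ 2/3  ≥
φ = 1, ψ = 2/3 ↦ 1/3  <
φ = 1, ψ = 1 ↦ 0  <
So 8 of the 16 assignments meet the threshold.

8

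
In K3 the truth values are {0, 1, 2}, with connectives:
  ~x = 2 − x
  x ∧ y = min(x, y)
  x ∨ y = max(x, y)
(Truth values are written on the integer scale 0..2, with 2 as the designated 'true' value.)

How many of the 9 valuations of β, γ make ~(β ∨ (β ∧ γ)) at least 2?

3

β = 0, γ = 0 ↦ 2  ≥
β = 0, γ = 1 ↦ 2  ≥
β = 0, γ = 2 ↦ 2  ≥
β = 1, γ = 0 ↦ 1  <
β = 1, γ = 1 ↦ 1  <
β = 1, γ = 2 ↦ 1  <
β = 2, γ = 0 ↦ 0  <
β = 2, γ = 1 ↦ 0  <
β = 2, γ = 2 ↦ 0  <
So 3 of the 9 assignments meet the threshold.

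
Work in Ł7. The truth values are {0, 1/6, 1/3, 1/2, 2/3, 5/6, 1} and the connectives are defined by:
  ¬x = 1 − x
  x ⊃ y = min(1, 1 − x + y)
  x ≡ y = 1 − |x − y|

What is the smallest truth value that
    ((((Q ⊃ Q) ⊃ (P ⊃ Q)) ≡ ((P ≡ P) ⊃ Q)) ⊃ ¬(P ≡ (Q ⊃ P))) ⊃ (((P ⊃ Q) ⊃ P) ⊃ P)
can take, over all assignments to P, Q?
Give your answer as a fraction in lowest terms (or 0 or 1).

1/2

Take P = 1/2, Q = 0:
Q ⊃ Q = 0 ⊃ 0 = 1
P ⊃ Q = 1/2 ⊃ 0 = 1/2
(Q ⊃ Q) ⊃ (P ⊃ Q) = 1 ⊃ 1/2 = 1/2
P ≡ P = 1/2 ≡ 1/2 = 1
(P ≡ P) ⊃ Q = 1 ⊃ 0 = 0
((Q ⊃ Q) ⊃ (P ⊃ Q)) ≡ ((P ≡ P) ⊃ Q) = 1/2 ≡ 0 = 1/2
Q ⊃ P = 0 ⊃ 1/2 = 1
P ≡ (Q ⊃ P) = 1/2 ≡ 1 = 1/2
¬(P ≡ (Q ⊃ P)) = ¬1/2 = 1/2
(((Q ⊃ Q) ⊃ (P ⊃ Q)) ≡ ((P ≡ P) ⊃ Q)) ⊃ ¬(P ≡ (Q ⊃ P)) = 1/2 ⊃ 1/2 = 1
P ⊃ Q = 1/2 ⊃ 0 = 1/2
(P ⊃ Q) ⊃ P = 1/2 ⊃ 1/2 = 1
((P ⊃ Q) ⊃ P) ⊃ P = 1 ⊃ 1/2 = 1/2
((((Q ⊃ Q) ⊃ (P ⊃ Q)) ≡ ((P ≡ P) ⊃ Q)) ⊃ ¬(P ≡ (Q ⊃ P))) ⊃ (((P ⊃ Q) ⊃ P) ⊃ P) = 1 ⊃ 1/2 = 1/2
No assignment yields a value below 1/2, so this is the minimum.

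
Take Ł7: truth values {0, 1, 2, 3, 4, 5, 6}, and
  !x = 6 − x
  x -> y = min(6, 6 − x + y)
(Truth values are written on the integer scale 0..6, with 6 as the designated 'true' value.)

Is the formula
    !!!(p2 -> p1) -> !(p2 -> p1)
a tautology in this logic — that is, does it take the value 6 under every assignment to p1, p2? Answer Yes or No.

At p1 = 3, p2 = 1, for instance:
p2 -> p1 = 1 -> 3 = 6
!(p2 -> p1) = !6 = 0
!!(p2 -> p1) = !0 = 6
!!!(p2 -> p1) = !6 = 0
!!!(p2 -> p1) -> !(p2 -> p1) = 0 -> 0 = 6
and checking the remaining 48 assignments likewise gives ≥ 6 in every case.

Yes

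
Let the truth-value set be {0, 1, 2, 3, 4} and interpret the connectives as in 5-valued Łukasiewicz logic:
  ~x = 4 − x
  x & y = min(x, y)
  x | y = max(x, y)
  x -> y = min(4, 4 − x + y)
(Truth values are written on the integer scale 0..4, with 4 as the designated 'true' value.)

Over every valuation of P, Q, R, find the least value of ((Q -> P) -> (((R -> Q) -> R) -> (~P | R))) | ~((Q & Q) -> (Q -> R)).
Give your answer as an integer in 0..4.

Take P = 2, Q = 0, R = 2:
Q -> P = 0 -> 2 = 4
R -> Q = 2 -> 0 = 2
(R -> Q) -> R = 2 -> 2 = 4
~P = ~2 = 2
~P | R = 2 | 2 = 2
((R -> Q) -> R) -> (~P | R) = 4 -> 2 = 2
(Q -> P) -> (((R -> Q) -> R) -> (~P | R)) = 4 -> 2 = 2
Q & Q = 0 & 0 = 0
Q -> R = 0 -> 2 = 4
(Q & Q) -> (Q -> R) = 0 -> 4 = 4
~((Q & Q) -> (Q -> R)) = ~4 = 0
((Q -> P) -> (((R -> Q) -> R) -> (~P | R))) | ~((Q & Q) -> (Q -> R)) = 2 | 0 = 2
No assignment yields a value below 2, so this is the minimum.

2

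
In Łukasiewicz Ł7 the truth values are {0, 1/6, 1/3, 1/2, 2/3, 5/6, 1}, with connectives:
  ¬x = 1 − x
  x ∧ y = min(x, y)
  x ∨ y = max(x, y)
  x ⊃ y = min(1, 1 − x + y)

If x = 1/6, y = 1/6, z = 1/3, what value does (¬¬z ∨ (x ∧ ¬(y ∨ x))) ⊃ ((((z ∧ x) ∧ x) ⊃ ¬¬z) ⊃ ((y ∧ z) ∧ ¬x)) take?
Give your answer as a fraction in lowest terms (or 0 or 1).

¬z = ¬1/3 = 2/3
¬¬z = ¬2/3 = 1/3
y ∨ x = 1/6 ∨ 1/6 = 1/6
¬(y ∨ x) = ¬1/6 = 5/6
x ∧ ¬(y ∨ x) = 1/6 ∧ 5/6 = 1/6
¬¬z ∨ (x ∧ ¬(y ∨ x)) = 1/3 ∨ 1/6 = 1/3
z ∧ x = 1/3 ∧ 1/6 = 1/6
(z ∧ x) ∧ x = 1/6 ∧ 1/6 = 1/6
¬z = ¬1/3 = 2/3
¬¬z = ¬2/3 = 1/3
((z ∧ x) ∧ x) ⊃ ¬¬z = 1/6 ⊃ 1/3 = 1
y ∧ z = 1/6 ∧ 1/3 = 1/6
¬x = ¬1/6 = 5/6
(y ∧ z) ∧ ¬x = 1/6 ∧ 5/6 = 1/6
(((z ∧ x) ∧ x) ⊃ ¬¬z) ⊃ ((y ∧ z) ∧ ¬x) = 1 ⊃ 1/6 = 1/6
(¬¬z ∨ (x ∧ ¬(y ∨ x))) ⊃ ((((z ∧ x) ∧ x) ⊃ ¬¬z) ⊃ ((y ∧ z) ∧ ¬x)) = 1/3 ⊃ 1/6 = 5/6

5/6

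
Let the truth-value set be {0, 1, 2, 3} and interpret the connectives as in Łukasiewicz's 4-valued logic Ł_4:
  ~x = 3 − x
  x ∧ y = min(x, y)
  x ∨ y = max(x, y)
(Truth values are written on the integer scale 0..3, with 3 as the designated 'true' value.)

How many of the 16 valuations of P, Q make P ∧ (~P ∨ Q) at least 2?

P = 0, Q = 0 ↦ 0  <
P = 0, Q = 1 ↦ 0  <
P = 0, Q = 2 ↦ 0  <
P = 0, Q = 3 ↦ 0  <
P = 1, Q = 0 ↦ 1  <
P = 1, Q = 1 ↦ 1  <
P = 1, Q = 2 ↦ 1  <
P = 1, Q = 3 ↦ 1  <
P = 2, Q = 0 ↦ 1  <
P = 2, Q = 1 ↦ 1  <
P = 2, Q = 2 ↦ 2  ≥
P = 2, Q = 3 ↦ 2  ≥
P = 3, Q = 0 ↦ 0  <
P = 3, Q = 1 ↦ 1  <
P = 3, Q = 2 ↦ 2  ≥
P = 3, Q = 3 ↦ 3  ≥
So 4 of the 16 assignments meet the threshold.

4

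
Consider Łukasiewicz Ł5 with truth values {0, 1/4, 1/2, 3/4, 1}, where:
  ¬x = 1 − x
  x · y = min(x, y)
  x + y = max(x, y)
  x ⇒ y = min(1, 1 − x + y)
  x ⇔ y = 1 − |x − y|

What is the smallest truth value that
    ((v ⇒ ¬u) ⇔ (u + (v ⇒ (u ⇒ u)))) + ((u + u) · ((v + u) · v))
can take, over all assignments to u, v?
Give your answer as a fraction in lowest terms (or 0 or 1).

1/2

Take u = 1/2, v = 1:
¬u = ¬1/2 = 1/2
v ⇒ ¬u = 1 ⇒ 1/2 = 1/2
u ⇒ u = 1/2 ⇒ 1/2 = 1
v ⇒ (u ⇒ u) = 1 ⇒ 1 = 1
u + (v ⇒ (u ⇒ u)) = 1/2 + 1 = 1
(v ⇒ ¬u) ⇔ (u + (v ⇒ (u ⇒ u))) = 1/2 ⇔ 1 = 1/2
u + u = 1/2 + 1/2 = 1/2
v + u = 1 + 1/2 = 1
(v + u) · v = 1 · 1 = 1
(u + u) · ((v + u) · v) = 1/2 · 1 = 1/2
((v ⇒ ¬u) ⇔ (u + (v ⇒ (u ⇒ u)))) + ((u + u) · ((v + u) · v)) = 1/2 + 1/2 = 1/2
No assignment yields a value below 1/2, so this is the minimum.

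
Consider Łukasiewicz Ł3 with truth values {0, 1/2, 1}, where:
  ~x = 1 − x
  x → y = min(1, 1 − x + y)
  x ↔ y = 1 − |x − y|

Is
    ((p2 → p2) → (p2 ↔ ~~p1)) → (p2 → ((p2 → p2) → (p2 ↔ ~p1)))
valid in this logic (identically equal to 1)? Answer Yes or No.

No

Counterexample: take p1 = 1, p2 = 1.
p2 → p2 = 1 → 1 = 1
~p1 = ~1 = 0
~~p1 = ~0 = 1
p2 ↔ ~~p1 = 1 ↔ 1 = 1
(p2 → p2) → (p2 ↔ ~~p1) = 1 → 1 = 1
p2 → p2 = 1 → 1 = 1
~p1 = ~1 = 0
p2 ↔ ~p1 = 1 ↔ 0 = 0
(p2 → p2) → (p2 ↔ ~p1) = 1 → 0 = 0
p2 → ((p2 → p2) → (p2 ↔ ~p1)) = 1 → 0 = 0
((p2 → p2) → (p2 ↔ ~~p1)) → (p2 → ((p2 → p2) → (p2 ↔ ~p1))) = 1 → 0 = 0
This gives 0 ≠ 1.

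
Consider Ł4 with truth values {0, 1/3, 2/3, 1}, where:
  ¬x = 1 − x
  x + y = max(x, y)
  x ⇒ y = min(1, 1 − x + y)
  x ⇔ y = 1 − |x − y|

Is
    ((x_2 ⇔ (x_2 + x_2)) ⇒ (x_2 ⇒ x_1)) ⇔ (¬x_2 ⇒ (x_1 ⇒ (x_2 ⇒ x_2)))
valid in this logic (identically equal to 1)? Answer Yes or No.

No

Counterexample: take x_1 = 0, x_2 = 1/3.
x_2 + x_2 = 1/3 + 1/3 = 1/3
x_2 ⇔ (x_2 + x_2) = 1/3 ⇔ 1/3 = 1
x_2 ⇒ x_1 = 1/3 ⇒ 0 = 2/3
(x_2 ⇔ (x_2 + x_2)) ⇒ (x_2 ⇒ x_1) = 1 ⇒ 2/3 = 2/3
¬x_2 = ¬1/3 = 2/3
x_2 ⇒ x_2 = 1/3 ⇒ 1/3 = 1
x_1 ⇒ (x_2 ⇒ x_2) = 0 ⇒ 1 = 1
¬x_2 ⇒ (x_1 ⇒ (x_2 ⇒ x_2)) = 2/3 ⇒ 1 = 1
((x_2 ⇔ (x_2 + x_2)) ⇒ (x_2 ⇒ x_1)) ⇔ (¬x_2 ⇒ (x_1 ⇒ (x_2 ⇒ x_2))) = 2/3 ⇔ 1 = 2/3
This gives 2/3 ≠ 1.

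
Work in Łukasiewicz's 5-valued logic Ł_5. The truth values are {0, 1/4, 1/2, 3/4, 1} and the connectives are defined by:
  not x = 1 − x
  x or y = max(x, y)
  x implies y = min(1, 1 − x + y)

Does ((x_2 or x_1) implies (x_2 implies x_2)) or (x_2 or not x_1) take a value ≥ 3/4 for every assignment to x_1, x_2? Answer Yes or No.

Yes

At x_1 = 1/4, x_2 = 1/4, for instance:
x_2 or x_1 = 1/4 or 1/4 = 1/4
x_2 implies x_2 = 1/4 implies 1/4 = 1
(x_2 or x_1) implies (x_2 implies x_2) = 1/4 implies 1 = 1
not x_1 = not 1/4 = 3/4
x_2 or not x_1 = 1/4 or 3/4 = 3/4
((x_2 or x_1) implies (x_2 implies x_2)) or (x_2 or not x_1) = 1 or 3/4 = 1
and checking the remaining 24 assignments likewise gives ≥ 3/4 in every case.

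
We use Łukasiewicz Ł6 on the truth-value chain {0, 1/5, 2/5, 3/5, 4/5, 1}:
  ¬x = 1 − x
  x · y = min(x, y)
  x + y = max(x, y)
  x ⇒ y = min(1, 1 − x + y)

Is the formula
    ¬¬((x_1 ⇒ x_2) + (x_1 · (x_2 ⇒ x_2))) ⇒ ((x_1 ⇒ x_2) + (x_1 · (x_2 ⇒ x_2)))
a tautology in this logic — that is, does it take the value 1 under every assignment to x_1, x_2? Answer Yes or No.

At x_1 = 0, x_2 = 3/5, for instance:
x_1 ⇒ x_2 = 0 ⇒ 3/5 = 1
x_2 ⇒ x_2 = 3/5 ⇒ 3/5 = 1
x_1 · (x_2 ⇒ x_2) = 0 · 1 = 0
(x_1 ⇒ x_2) + (x_1 · (x_2 ⇒ x_2)) = 1 + 0 = 1
¬((x_1 ⇒ x_2) + (x_1 · (x_2 ⇒ x_2))) = ¬1 = 0
¬¬((x_1 ⇒ x_2) + (x_1 · (x_2 ⇒ x_2))) = ¬0 = 1
¬¬((x_1 ⇒ x_2) + (x_1 · (x_2 ⇒ x_2))) ⇒ ((x_1 ⇒ x_2) + (x_1 · (x_2 ⇒ x_2))) = 1 ⇒ 1 = 1
and checking the remaining 35 assignments likewise gives ≥ 1 in every case.

Yes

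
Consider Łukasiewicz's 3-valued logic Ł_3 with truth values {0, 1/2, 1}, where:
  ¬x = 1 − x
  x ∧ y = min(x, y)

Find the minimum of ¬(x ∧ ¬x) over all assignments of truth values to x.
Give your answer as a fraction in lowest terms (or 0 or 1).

Take x = 1/2:
¬x = ¬1/2 = 1/2
x ∧ ¬x = 1/2 ∧ 1/2 = 1/2
¬(x ∧ ¬x) = ¬1/2 = 1/2
No assignment yields a value below 1/2, so this is the minimum.

1/2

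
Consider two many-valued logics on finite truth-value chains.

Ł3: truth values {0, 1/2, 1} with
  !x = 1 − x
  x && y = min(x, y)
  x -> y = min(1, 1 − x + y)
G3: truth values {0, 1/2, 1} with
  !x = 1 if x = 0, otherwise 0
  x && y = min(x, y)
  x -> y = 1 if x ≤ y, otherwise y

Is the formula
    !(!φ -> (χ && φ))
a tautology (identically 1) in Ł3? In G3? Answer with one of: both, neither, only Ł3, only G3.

neither

In Ł3: at φ = 1/2, χ = 0 the value is 1/2 — not a tautology.
In G3: at φ = 1/2, χ = 0 the value is 0 — not a tautology.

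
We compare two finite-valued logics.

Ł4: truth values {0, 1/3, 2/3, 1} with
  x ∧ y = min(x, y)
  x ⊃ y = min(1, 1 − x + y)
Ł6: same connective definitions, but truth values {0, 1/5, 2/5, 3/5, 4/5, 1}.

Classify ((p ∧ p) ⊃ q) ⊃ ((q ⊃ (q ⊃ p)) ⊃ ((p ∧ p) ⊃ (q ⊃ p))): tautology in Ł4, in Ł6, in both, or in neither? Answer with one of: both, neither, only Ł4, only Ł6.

In Ł4: every assignment gives 1 — tautology.
In Ł6: every assignment gives 1 — tautology.

both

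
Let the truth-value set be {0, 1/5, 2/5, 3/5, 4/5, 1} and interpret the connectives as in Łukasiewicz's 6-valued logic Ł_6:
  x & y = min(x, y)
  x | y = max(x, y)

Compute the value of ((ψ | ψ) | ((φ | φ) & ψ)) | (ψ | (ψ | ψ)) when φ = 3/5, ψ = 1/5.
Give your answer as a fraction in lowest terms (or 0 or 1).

ψ | ψ = 1/5 | 1/5 = 1/5
φ | φ = 3/5 | 3/5 = 3/5
(φ | φ) & ψ = 3/5 & 1/5 = 1/5
(ψ | ψ) | ((φ | φ) & ψ) = 1/5 | 1/5 = 1/5
ψ | ψ = 1/5 | 1/5 = 1/5
ψ | (ψ | ψ) = 1/5 | 1/5 = 1/5
((ψ | ψ) | ((φ | φ) & ψ)) | (ψ | (ψ | ψ)) = 1/5 | 1/5 = 1/5

1/5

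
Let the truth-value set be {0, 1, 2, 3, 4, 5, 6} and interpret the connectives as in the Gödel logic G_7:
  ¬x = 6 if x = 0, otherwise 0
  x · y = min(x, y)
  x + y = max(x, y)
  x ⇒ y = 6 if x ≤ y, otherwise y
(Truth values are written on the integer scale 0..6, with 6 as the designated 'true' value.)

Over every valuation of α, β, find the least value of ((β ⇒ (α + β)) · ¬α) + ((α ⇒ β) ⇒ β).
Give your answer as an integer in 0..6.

1

Take α = 1, β = 1:
α + β = 1 + 1 = 1
β ⇒ (α + β) = 1 ⇒ 1 = 6
¬α = ¬1 = 0
(β ⇒ (α + β)) · ¬α = 6 · 0 = 0
α ⇒ β = 1 ⇒ 1 = 6
(α ⇒ β) ⇒ β = 6 ⇒ 1 = 1
((β ⇒ (α + β)) · ¬α) + ((α ⇒ β) ⇒ β) = 0 + 1 = 1
No assignment yields a value below 1, so this is the minimum.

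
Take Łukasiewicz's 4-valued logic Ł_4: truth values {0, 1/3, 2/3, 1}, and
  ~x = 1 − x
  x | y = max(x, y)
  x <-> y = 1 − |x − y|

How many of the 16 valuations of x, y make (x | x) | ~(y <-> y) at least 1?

4

x = 0, y = 0 ↦ 0  <
x = 0, y = 1/3 ↦ 0  <
x = 0, y = 2/3 ↦ 0  <
x = 0, y = 1 ↦ 0  <
x = 1/3, y = 0 ↦ 1/3  <
x = 1/3, y = 1/3 ↦ 1/3  <
x = 1/3, y = 2/3 ↦ 1/3  <
x = 1/3, y = 1 ↦ 1/3  <
x = 2/3, y = 0 ↦ 2/3  <
x = 2/3, y = 1/3 ↦ 2/3  <
x = 2/3, y = 2/3 ↦ 2/3  <
x = 2/3, y = 1 ↦ 2/3  <
x = 1, y = 0 ↦ 1  ≥
x = 1, y = 1/3 ↦ 1  ≥
x = 1, y = 2/3 ↦ 1  ≥
x = 1, y = 1 ↦ 1  ≥
So 4 of the 16 assignments meet the threshold.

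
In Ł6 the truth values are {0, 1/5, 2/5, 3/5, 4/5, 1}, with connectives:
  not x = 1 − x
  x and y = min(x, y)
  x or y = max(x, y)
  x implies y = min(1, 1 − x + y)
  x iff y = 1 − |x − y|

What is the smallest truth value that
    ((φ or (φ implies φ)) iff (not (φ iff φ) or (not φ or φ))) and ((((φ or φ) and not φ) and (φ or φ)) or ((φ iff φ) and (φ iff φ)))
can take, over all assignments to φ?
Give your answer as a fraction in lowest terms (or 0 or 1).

3/5

Take φ = 2/5:
φ implies φ = 2/5 implies 2/5 = 1
φ or (φ implies φ) = 2/5 or 1 = 1
φ iff φ = 2/5 iff 2/5 = 1
not (φ iff φ) = not 1 = 0
not φ = not 2/5 = 3/5
not φ or φ = 3/5 or 2/5 = 3/5
not (φ iff φ) or (not φ or φ) = 0 or 3/5 = 3/5
(φ or (φ implies φ)) iff (not (φ iff φ) or (not φ or φ)) = 1 iff 3/5 = 3/5
φ or φ = 2/5 or 2/5 = 2/5
not φ = not 2/5 = 3/5
(φ or φ) and not φ = 2/5 and 3/5 = 2/5
φ or φ = 2/5 or 2/5 = 2/5
((φ or φ) and not φ) and (φ or φ) = 2/5 and 2/5 = 2/5
φ iff φ = 2/5 iff 2/5 = 1
φ iff φ = 2/5 iff 2/5 = 1
(φ iff φ) and (φ iff φ) = 1 and 1 = 1
(((φ or φ) and not φ) and (φ or φ)) or ((φ iff φ) and (φ iff φ)) = 2/5 or 1 = 1
((φ or (φ implies φ)) iff (not (φ iff φ) or (not φ or φ))) and ((((φ or φ) and not φ) and (φ or φ)) or ((φ iff φ) and (φ iff φ))) = 3/5 and 1 = 3/5
No assignment yields a value below 3/5, so this is the minimum.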